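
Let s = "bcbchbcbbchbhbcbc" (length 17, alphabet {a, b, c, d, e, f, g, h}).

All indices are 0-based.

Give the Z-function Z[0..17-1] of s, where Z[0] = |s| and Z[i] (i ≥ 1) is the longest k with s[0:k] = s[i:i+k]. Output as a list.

Z[0]=17
i=1: fresh scan; Z[1]=0
i=2: fresh scan; Z[2]=2 scan→box=[2,4)
i=3: min(r-i=1, Z[1]=0)=0; Z[3]=0
i=4: fresh scan; Z[4]=0
i=5: fresh scan; Z[5]=3 scan→box=[5,8)
i=6: min(r-i=2, Z[1]=0)=0; Z[6]=0
i=7: min(r-i=1, Z[2]=2)=1; Z[7]=1
i=8: fresh scan; Z[8]=2 scan→box=[8,10)
i=9: min(r-i=1, Z[1]=0)=0; Z[9]=0
i=10: fresh scan; Z[10]=0
i=11: fresh scan; Z[11]=1 scan→box=[11,12)
i=12: fresh scan; Z[12]=0
i=13: fresh scan; Z[13]=4 scan→box=[13,17)
i=14: min(r-i=3, Z[1]=0)=0; Z[14]=0
i=15: min(r-i=2, Z[2]=2)=2; Z[15]=2
i=16: min(r-i=1, Z[3]=0)=0; Z[16]=0

[17, 0, 2, 0, 0, 3, 0, 1, 2, 0, 0, 1, 0, 4, 0, 2, 0]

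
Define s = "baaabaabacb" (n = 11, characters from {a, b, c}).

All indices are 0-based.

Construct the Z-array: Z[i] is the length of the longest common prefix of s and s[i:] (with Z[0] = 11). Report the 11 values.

Z[0]=11
i=1: outside box; Z[1]=0
i=2: outside box; Z[2]=0
i=3: outside box; Z[3]=0
i=4: outside box; Z[4]=3 grow→box=[4,7)
i=5: min(r-i=2, Z[1]=0)=0; Z[5]=0
i=6: min(r-i=1, Z[2]=0)=0; Z[6]=0
i=7: outside box; Z[7]=2 grow→box=[7,9)
i=8: min(r-i=1, Z[1]=0)=0; Z[8]=0
i=9: outside box; Z[9]=0
i=10: outside box; Z[10]=1 grow→box=[10,11)

[11, 0, 0, 0, 3, 0, 0, 2, 0, 0, 1]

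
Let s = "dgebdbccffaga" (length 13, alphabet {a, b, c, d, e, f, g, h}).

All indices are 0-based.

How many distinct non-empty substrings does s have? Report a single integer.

rank | idx | suffix
   0 |  12 | a
   1 |  10 | aga
   2 |   5 | bccffaga
   3 |   3 | bdbccffaga
   4 |   6 | ccffaga
   5 |   7 | cffaga
   6 |   4 | dbccffaga
   7 |   0 | dgebdbccffaga
   8 |   2 | ebdbccffaga
   9 |   9 | faga
  10 |   8 | ffaga
  11 |  11 | ga
  12 |   1 | gebdbccffaga

SA = [12, 10, 5, 3, 6, 7, 4, 0, 2, 9, 8, 11, 1]
rank  pair      lcp
   1  s[12:],s[10:]  1  'a'
   2  s[10:],s[5:]  0  ''
   3  s[5:],s[3:]  1  'b'
   4  s[3:],s[6:]  0  ''
   5  s[6:],s[7:]  1  'c'
   6  s[7:],s[4:]  0  ''
   7  s[4:],s[0:]  1  'd'
   8  s[0:],s[2:]  0  ''
   9  s[2:],s[9:]  0  ''
  10  s[9:],s[8:]  1  'f'
  11  s[8:],s[11:]  0  ''
  12  s[11:],s[1:]  1  'g'

n(n+1)/2 = 13·14/2 = 91
Σ LCP = 0 + 1 + 0 + 1 + 0 + 1 + 0 + 1 + 0 + 0 + 1 + 0 + 1 = 6
distinct = 91 − 6 = 85

85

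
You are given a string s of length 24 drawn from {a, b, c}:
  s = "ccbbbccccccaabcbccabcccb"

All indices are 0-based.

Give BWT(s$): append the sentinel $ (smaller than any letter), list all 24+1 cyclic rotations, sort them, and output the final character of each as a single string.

rank  rotation                   last
    0  $ccbbbccccccaabcbccabcccb  b
    1  aabcbccabcccb$ccbbbcccccc  c
    2  abcbccabcccb$ccbbbcccccca  a
    3  abcccb$ccbbbccccccaabcbcc  c
    4  b$ccbbbccccccaabcbccabccc  c
    5  bbbccccccaabcbccabcccb$cc  c
    6  bbccccccaabcbccabcccb$ccb  b
    7  bcbccabcccb$ccbbbccccccaa  a
    8  bccabcccb$ccbbbccccccaabc  c
    9  bcccb$ccbbbccccccaabcbcca  a
   10  bccccccaabcbccabcccb$ccbb  b
   11  caabcbccabcccb$ccbbbccccc  c
   12  cabcccb$ccbbbccccccaabcbc  c
   13  cb$ccbbbccccccaabcbccabcc  c
   14  cbbbccccccaabcbccabcccb$c  c
   15  cbccabcccb$ccbbbccccccaab  b
   16  ccaabcbccabcccb$ccbbbcccc  c
   17  ccabcccb$ccbbbccccccaabcb  b
   18  ccb$ccbbbccccccaabcbccabc  c
   19  ccbbbccccccaabcbccabcccb$  $
   20  cccaabcbccabcccb$ccbbbccc  c
   21  cccb$ccbbbccccccaabcbccab  b
   22  ccccaabcbccabcccb$ccbbbcc  c
   23  cccccaabcbccabcccb$ccbbbc  c
   24  ccccccaabcbccabcccb$ccbbb  b

bcacccbacabccccbcbc$cbccb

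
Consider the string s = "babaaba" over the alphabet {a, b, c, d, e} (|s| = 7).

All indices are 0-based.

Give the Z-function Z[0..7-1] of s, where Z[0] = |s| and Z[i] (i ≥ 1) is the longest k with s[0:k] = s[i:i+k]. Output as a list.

[7, 0, 2, 0, 0, 2, 0]

Z[0]=7
i=1: fresh scan; Z[1]=0
i=2: fresh scan; Z[2]=2 scan→box=[2,4)
i=3: min(r-i=1, Z[1]=0)=0; Z[3]=0
i=4: fresh scan; Z[4]=0
i=5: fresh scan; Z[5]=2 scan→box=[5,7)
i=6: min(r-i=1, Z[1]=0)=0; Z[6]=0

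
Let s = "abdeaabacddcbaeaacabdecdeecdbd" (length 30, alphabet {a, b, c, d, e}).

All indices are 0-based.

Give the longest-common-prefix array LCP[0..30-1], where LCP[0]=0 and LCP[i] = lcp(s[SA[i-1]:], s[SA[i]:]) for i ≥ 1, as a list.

sorted suffixes:
  #0 SA[0]=4  'aabacddcbaeaacabdecdeecdbd'
  #1 SA[1]=15  'aacabdecdeecdbd'
  #2 SA[2]=5  'abacddcbaeaacabdecdeecdbd'
  #3 SA[3]=0  'abdeaabacddcbaeaacabdecdeecdbd'
  #4 SA[4]=18  'abdecdeecdbd'
  #5 SA[5]=16  'acabdecdeecdbd'
  #6 SA[6]=7  'acddcbaeaacabdecdeecdbd'
  #7 SA[7]=13  'aeaacabdecdeecdbd'
  #8 SA[8]=6  'bacddcbaeaacabdecdeecdbd'
  #9 SA[9]=12  'baeaacabdecdeecdbd'
  #10 SA[10]=28  'bd'
  #11 SA[11]=1  'bdeaabacddcbaeaacabdecdeecdbd'
  #12 SA[12]=19  'bdecdeecdbd'
  #13 SA[13]=17  'cabdecdeecdbd'
  #14 SA[14]=11  'cbaeaacabdecdeecdbd'
  #15 SA[15]=26  'cdbd'
  #16 SA[16]=8  'cddcbaeaacabdecdeecdbd'
  #17 SA[17]=22  'cdeecdbd'
  #18 SA[18]=29  'd'
  #19 SA[19]=27  'dbd'
  #20 SA[20]=10  'dcbaeaacabdecdeecdbd'
  #21 SA[21]=9  'ddcbaeaacabdecdeecdbd'
  #22 SA[22]=2  'deaabacddcbaeaacabdecdeecdbd'
  #23 SA[23]=20  'decdeecdbd'
  #24 SA[24]=23  'deecdbd'
  #25 SA[25]=3  'eaabacddcbaeaacabdecdeecdbd'
  #26 SA[26]=14  'eaacabdecdeecdbd'
  #27 SA[27]=25  'ecdbd'
  #28 SA[28]=21  'ecdeecdbd'
  #29 SA[29]=24  'eecdbd'

SA = [4, 15, 5, 0, 18, 16, 7, 13, 6, 12, 28, 1, 19, 17, 11, 26, 8, 22, 29, 27, 10, 9, 2, 20, 23, 3, 14, 25, 21, 24]
rank  pair      lcp
   1  s[4:],s[15:]  2  'aa'
   2  s[15:],s[5:]  1  'a'
   3  s[5:],s[0:]  2  'ab'
   4  s[0:],s[18:]  4  'abde'
   5  s[18:],s[16:]  1  'a'
   6  s[16:],s[7:]  2  'ac'
   7  s[7:],s[13:]  1  'a'
   8  s[13:],s[6:]  0  ''
   9  s[6:],s[12:]  2  'ba'
  10  s[12:],s[28:]  1  'b'
  11  s[28:],s[1:]  2  'bd'
  12  s[1:],s[19:]  3  'bde'
  13  s[19:],s[17:]  0  ''
  14  s[17:],s[11:]  1  'c'
  15  s[11:],s[26:]  1  'c'
  16  s[26:],s[8:]  2  'cd'
  17  s[8:],s[22:]  2  'cd'
  18  s[22:],s[29:]  0  ''
  19  s[29:],s[27:]  1  'd'
  20  s[27:],s[10:]  1  'd'
  21  s[10:],s[9:]  1  'd'
  22  s[9:],s[2:]  1  'd'
  23  s[2:],s[20:]  2  'de'
  24  s[20:],s[23:]  2  'de'
  25  s[23:],s[3:]  0  ''
  26  s[3:],s[14:]  3  'eaa'
  27  s[14:],s[25:]  1  'e'
  28  s[25:],s[21:]  3  'ecd'
  29  s[21:],s[24:]  1  'e'

[0, 2, 1, 2, 4, 1, 2, 1, 0, 2, 1, 2, 3, 0, 1, 1, 2, 2, 0, 1, 1, 1, 1, 2, 2, 0, 3, 1, 3, 1]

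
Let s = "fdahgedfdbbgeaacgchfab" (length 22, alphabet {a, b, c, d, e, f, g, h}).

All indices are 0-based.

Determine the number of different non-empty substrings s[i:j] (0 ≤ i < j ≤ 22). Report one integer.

rank→(start, suffix):
  0 → (13, 'aacgchfab')
  1 → (20, 'ab')
  2 → (14, 'acgchfab')
  3 → (2, 'ahgedfdbbgeaacgchfab')
  4 → (21, 'b')
  5 → (9, 'bbgeaacgchfab')
  6 → (10, 'bgeaacgchfab')
  7 → (15, 'cgchfab')
  8 → (17, 'chfab')
  9 → (1, 'dahgedfdbbgeaacgchfab')
  10 → (8, 'dbbgeaacgchfab')
  11 → (6, 'dfdbbgeaacgchfab')
  12 → (12, 'eaacgchfab')
  13 → (5, 'edfdbbgeaacgchfab')
  14 → (19, 'fab')
  15 → (0, 'fdahgedfdbbgeaacgchfab')
  16 → (7, 'fdbbgeaacgchfab')
  17 → (16, 'gchfab')
  18 → (11, 'geaacgchfab')
  19 → (4, 'gedfdbbgeaacgchfab')
  20 → (18, 'hfab')
  21 → (3, 'hgedfdbbgeaacgchfab')

SA = [13, 20, 14, 2, 21, 9, 10, 15, 17, 1, 8, 6, 12, 5, 19, 0, 7, 16, 11, 4, 18, 3]
rank  pair      lcp
   1  s[13:],s[20:]  1  'a'
   2  s[20:],s[14:]  1  'a'
   3  s[14:],s[2:]  1  'a'
   4  s[2:],s[21:]  0  ''
   5  s[21:],s[9:]  1  'b'
   6  s[9:],s[10:]  1  'b'
   7  s[10:],s[15:]  0  ''
   8  s[15:],s[17:]  1  'c'
   9  s[17:],s[1:]  0  ''
  10  s[1:],s[8:]  1  'd'
  11  s[8:],s[6:]  1  'd'
  12  s[6:],s[12:]  0  ''
  13  s[12:],s[5:]  1  'e'
  14  s[5:],s[19:]  0  ''
  15  s[19:],s[0:]  1  'f'
  16  s[0:],s[7:]  2  'fd'
  17  s[7:],s[16:]  0  ''
  18  s[16:],s[11:]  1  'g'
  19  s[11:],s[4:]  2  'ge'
  20  s[4:],s[18:]  0  ''
  21  s[18:],s[3:]  1  'h'

n(n+1)/2 = 22·23/2 = 253
Σ LCP = 0 + 1 + 1 + 1 + 0 + 1 + 1 + 0 + 1 + 0 + 1 + 1 + 0 + 1 + 0 + 1 + 2 + 0 + 1 + 2 + 0 + 1 = 16
distinct = 253 − 16 = 237

237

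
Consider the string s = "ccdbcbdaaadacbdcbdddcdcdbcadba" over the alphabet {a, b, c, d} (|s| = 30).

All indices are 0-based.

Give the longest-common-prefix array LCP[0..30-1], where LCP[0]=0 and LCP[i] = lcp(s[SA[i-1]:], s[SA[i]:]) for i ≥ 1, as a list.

rank→(start, suffix):
  0 → (29, 'a')
  1 → (7, 'aaadacbdcbdddcdcdbcadba')
  2 → (8, 'aadacbdcbdddcdcdbcadba')
  3 → (11, 'acbdcbdddcdcdbcadba')
  4 → (9, 'adacbdcbdddcdcdbcadba')
  5 → (26, 'adba')
  6 → (28, 'ba')
  7 → (24, 'bcadba')
  8 → (3, 'bcbdaaadacbdcbdddcdcdbcadba')
  9 → (5, 'bdaaadacbdcbdddcdcdbcadba')
  10 → (13, 'bdcbdddcdcdbcadba')
  11 → (16, 'bdddcdcdbcadba')
  12 → (25, 'cadba')
  13 → (4, 'cbdaaadacbdcbdddcdcdbcadba')
  14 → (12, 'cbdcbdddcdcdbcadba')
  15 → (15, 'cbdddcdcdbcadba')
  16 → (0, 'ccdbcbdaaadacbdcbdddcdcdbcadba')
  17 → (22, 'cdbcadba')
  18 → (1, 'cdbcbdaaadacbdcbdddcdcdbcadba')
  19 → (20, 'cdcdbcadba')
  20 → (6, 'daaadacbdcbdddcdcdbcadba')
  21 → (10, 'dacbdcbdddcdcdbcadba')
  22 → (27, 'dba')
  23 → (23, 'dbcadba')
  24 → (2, 'dbcbdaaadacbdcbdddcdcdbcadba')
  25 → (14, 'dcbdddcdcdbcadba')
  26 → (21, 'dcdbcadba')
  27 → (19, 'dcdcdbcadba')
  28 → (18, 'ddcdcdbcadba')
  29 → (17, 'dddcdcdbcadba')

SA = [29, 7, 8, 11, 9, 26, 28, 24, 3, 5, 13, 16, 25, 4, 12, 15, 0, 22, 1, 20, 6, 10, 27, 23, 2, 14, 21, 19, 18, 17]
i: (SA[i-1],SA[i]) lcp shared
  1: (29,7) 1 'a'
  2: (7,8) 2 'aa'
  3: (8,11) 1 'a'
  4: (11,9) 1 'a'
  5: (9,26) 2 'ad'
  6: (26,28) 0 ''
  7: (28,24) 1 'b'
  8: (24,3) 2 'bc'
  9: (3,5) 1 'b'
  10: (5,13) 2 'bd'
  11: (13,16) 2 'bd'
  12: (16,25) 0 ''
  13: (25,4) 1 'c'
  14: (4,12) 3 'cbd'
  15: (12,15) 3 'cbd'
  16: (15,0) 1 'c'
  17: (0,22) 1 'c'
  18: (22,1) 4 'cdbc'
  19: (1,20) 2 'cd'
  20: (20,6) 0 ''
  21: (6,10) 2 'da'
  22: (10,27) 1 'd'
  23: (27,23) 2 'db'
  24: (23,2) 3 'dbc'
  25: (2,14) 1 'd'
  26: (14,21) 2 'dc'
  27: (21,19) 3 'dcd'
  28: (19,18) 1 'd'
  29: (18,17) 2 'dd'

[0, 1, 2, 1, 1, 2, 0, 1, 2, 1, 2, 2, 0, 1, 3, 3, 1, 1, 4, 2, 0, 2, 1, 2, 3, 1, 2, 3, 1, 2]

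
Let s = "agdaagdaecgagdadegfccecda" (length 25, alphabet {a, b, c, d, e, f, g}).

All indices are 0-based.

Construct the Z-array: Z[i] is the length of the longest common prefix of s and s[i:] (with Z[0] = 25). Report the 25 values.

[25, 0, 0, 1, 4, 0, 0, 1, 0, 0, 0, 4, 0, 0, 1, 0, 0, 0, 0, 0, 0, 0, 0, 0, 1]

Z[0]=25
i=1: outside box; Z[1]=0
i=2: outside box; Z[2]=0
i=3: outside box; Z[3]=1 extend→box=[3,4)
i=4: outside box; Z[4]=4 extend→box=[4,8)
i=5: min(r-i=3, Z[1]=0)=0; Z[5]=0
i=6: min(r-i=2, Z[2]=0)=0; Z[6]=0
i=7: min(r-i=1, Z[3]=1)=1; Z[7]=1
i=8: outside box; Z[8]=0
i=9: outside box; Z[9]=0
i=10: outside box; Z[10]=0
i=11: outside box; Z[11]=4 extend→box=[11,15)
i=12: min(r-i=3, Z[1]=0)=0; Z[12]=0
i=13: min(r-i=2, Z[2]=0)=0; Z[13]=0
i=14: min(r-i=1, Z[3]=1)=1; Z[14]=1
i=15: outside box; Z[15]=0
i=16: outside box; Z[16]=0
i=17: outside box; Z[17]=0
i=18: outside box; Z[18]=0
i=19: outside box; Z[19]=0
i=20: outside box; Z[20]=0
i=21: outside box; Z[21]=0
i=22: outside box; Z[22]=0
i=23: outside box; Z[23]=0
i=24: outside box; Z[24]=1 extend→box=[24,25)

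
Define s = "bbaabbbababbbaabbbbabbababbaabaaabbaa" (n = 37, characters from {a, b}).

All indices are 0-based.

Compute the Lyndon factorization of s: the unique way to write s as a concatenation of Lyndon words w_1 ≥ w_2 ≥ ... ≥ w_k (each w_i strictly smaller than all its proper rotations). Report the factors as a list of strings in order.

["b", "b", "aabbbababbbaabbbbabbababb", "aab", "aaabb", "a", "a"]

emit factor 1: 'b' (i=0, period=1)
emit factor 2: 'b' (i=1, period=1)
emit factor 3: 'aabbbababbbaabbbbabbababb' (i=2, period=25)
emit factor 4: 'aab' (i=27, period=3)
emit factor 5: 'aaabb' (i=30, period=5)
emit factor 6: 'a' (i=35, period=1)
emit factor 7: 'a' (i=36, period=1)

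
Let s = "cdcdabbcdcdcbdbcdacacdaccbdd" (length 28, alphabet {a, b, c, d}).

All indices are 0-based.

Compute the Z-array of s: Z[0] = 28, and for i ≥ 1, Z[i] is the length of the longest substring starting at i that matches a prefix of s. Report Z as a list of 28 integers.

Z[0]=28
i=1: outside box; Z[1]=0
i=2: outside box; Z[2]=2 extend→box=[2,4)
i=3: min(r-i=1, Z[1]=0)=0; Z[3]=0
i=4: outside box; Z[4]=0
i=5: outside box; Z[5]=0
i=6: outside box; Z[6]=0
i=7: outside box; Z[7]=4 extend→box=[7,11)
i=8: min(r-i=3, Z[1]=0)=0; Z[8]=0
i=9: min(r-i=2, Z[2]=2)=2; Z[9]=3 extend→box=[9,12)
i=10: min(r-i=2, Z[1]=0)=0; Z[10]=0
i=11: min(r-i=1, Z[2]=2)=1; Z[11]=1
i=12: outside box; Z[12]=0
i=13: outside box; Z[13]=0
i=14: outside box; Z[14]=0
i=15: outside box; Z[15]=2 extend→box=[15,17)
i=16: min(r-i=1, Z[1]=0)=0; Z[16]=0
i=17: outside box; Z[17]=0
i=18: outside box; Z[18]=1 extend→box=[18,19)
i=19: outside box; Z[19]=0
i=20: outside box; Z[20]=2 extend→box=[20,22)
i=21: min(r-i=1, Z[1]=0)=0; Z[21]=0
i=22: outside box; Z[22]=0
i=23: outside box; Z[23]=1 extend→box=[23,24)
i=24: outside box; Z[24]=1 extend→box=[24,25)
i=25: outside box; Z[25]=0
i=26: outside box; Z[26]=0
i=27: outside box; Z[27]=0

[28, 0, 2, 0, 0, 0, 0, 4, 0, 3, 0, 1, 0, 0, 0, 2, 0, 0, 1, 0, 2, 0, 0, 1, 1, 0, 0, 0]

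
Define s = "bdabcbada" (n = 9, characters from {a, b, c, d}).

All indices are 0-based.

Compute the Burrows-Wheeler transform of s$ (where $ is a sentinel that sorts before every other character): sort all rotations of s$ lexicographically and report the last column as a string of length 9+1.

rank  rotation    last
    0  $bdabcbada  a
    1  a$bdabcbad  d
    2  abcbada$bd  d
    3  ada$bdabcb  b
    4  bada$bdabc  c
    5  bcbada$bda  a
    6  bdabcbada$  $
    7  cbada$bdab  b
    8  da$bdabcba  a
    9  dabcbada$b  b

addbca$bab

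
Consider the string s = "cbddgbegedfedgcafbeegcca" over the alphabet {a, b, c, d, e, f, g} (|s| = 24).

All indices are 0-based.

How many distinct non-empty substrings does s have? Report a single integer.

277

rank→(start, suffix):
  0 → (23, 'a')
  1 → (15, 'afbeegcca')
  2 → (1, 'bddgbegedfedgcafbeegcca')
  3 → (17, 'beegcca')
  4 → (5, 'begedfedgcafbeegcca')
  5 → (22, 'ca')
  6 → (14, 'cafbeegcca')
  7 → (0, 'cbddgbegedfedgcafbeegcca')
  8 → (21, 'cca')
  9 → (2, 'ddgbegedfedgcafbeegcca')
  10 → (9, 'dfedgcafbeegcca')
  11 → (3, 'dgbegedfedgcafbeegcca')
  12 → (12, 'dgcafbeegcca')
  13 → (8, 'edfedgcafbeegcca')
  14 → (11, 'edgcafbeegcca')
  15 → (18, 'eegcca')
  16 → (19, 'egcca')
  17 → (6, 'egedfedgcafbeegcca')
  18 → (16, 'fbeegcca')
  19 → (10, 'fedgcafbeegcca')
  20 → (4, 'gbegedfedgcafbeegcca')
  21 → (13, 'gcafbeegcca')
  22 → (20, 'gcca')
  23 → (7, 'gedfedgcafbeegcca')

SA = [23, 15, 1, 17, 5, 22, 14, 0, 21, 2, 9, 3, 12, 8, 11, 18, 19, 6, 16, 10, 4, 13, 20, 7]
[i] adj suffixes → lcp
  [1] 23/15 → 1 ('a')
  [2] 15/1 → 0 ('')
  [3] 1/17 → 1 ('b')
  [4] 17/5 → 2 ('be')
  [5] 5/22 → 0 ('')
  [6] 22/14 → 2 ('ca')
  [7] 14/0 → 1 ('c')
  [8] 0/21 → 1 ('c')
  [9] 21/2 → 0 ('')
  [10] 2/9 → 1 ('d')
  [11] 9/3 → 1 ('d')
  [12] 3/12 → 2 ('dg')
  [13] 12/8 → 0 ('')
  [14] 8/11 → 2 ('ed')
  [15] 11/18 → 1 ('e')
  [16] 18/19 → 1 ('e')
  [17] 19/6 → 2 ('eg')
  [18] 6/16 → 0 ('')
  [19] 16/10 → 1 ('f')
  [20] 10/4 → 0 ('')
  [21] 4/13 → 1 ('g')
  [22] 13/20 → 2 ('gc')
  [23] 20/7 → 1 ('g')

n(n+1)/2 = 24·25/2 = 300
Σ LCP = 0 + 1 + 0 + 1 + 2 + 0 + 2 + 1 + 1 + 0 + 1 + 1 + 2 + 0 + 2 + 1 + 1 + 2 + 0 + 1 + 0 + 1 + 2 + 1 = 23
distinct = 300 − 23 = 277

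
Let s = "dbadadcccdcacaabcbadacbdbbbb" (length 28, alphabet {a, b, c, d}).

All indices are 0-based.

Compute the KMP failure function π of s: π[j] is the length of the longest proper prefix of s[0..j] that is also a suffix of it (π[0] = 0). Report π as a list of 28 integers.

[0, 0, 0, 1, 0, 1, 0, 0, 0, 1, 0, 0, 0, 0, 0, 0, 0, 0, 0, 1, 0, 0, 0, 1, 2, 0, 0, 0]

π[0] = 0
j=1 s[j]='b': π[1]=0 (border '')
j=2 s[j]='a': π[2]=0 (border '')
j=3 s[j]='d': π[3]=1 (border 'd')
j=4 s[j]='a': k: 1→0; π[4]=0 (border '')
j=5 s[j]='d': π[5]=1 (border 'd')
j=6 s[j]='c': k: 1→0; π[6]=0 (border '')
j=7 s[j]='c': π[7]=0 (border '')
j=8 s[j]='c': π[8]=0 (border '')
j=9 s[j]='d': π[9]=1 (border 'd')
j=10 s[j]='c': k: 1→0; π[10]=0 (border '')
j=11 s[j]='a': π[11]=0 (border '')
j=12 s[j]='c': π[12]=0 (border '')
j=13 s[j]='a': π[13]=0 (border '')
j=14 s[j]='a': π[14]=0 (border '')
j=15 s[j]='b': π[15]=0 (border '')
j=16 s[j]='c': π[16]=0 (border '')
j=17 s[j]='b': π[17]=0 (border '')
j=18 s[j]='a': π[18]=0 (border '')
j=19 s[j]='d': π[19]=1 (border 'd')
j=20 s[j]='a': k: 1→0; π[20]=0 (border '')
j=21 s[j]='c': π[21]=0 (border '')
j=22 s[j]='b': π[22]=0 (border '')
j=23 s[j]='d': π[23]=1 (border 'd')
j=24 s[j]='b': π[24]=2 (border 'db')
j=25 s[j]='b': k: 2→0; π[25]=0 (border '')
j=26 s[j]='b': π[26]=0 (border '')
j=27 s[j]='b': π[27]=0 (border '')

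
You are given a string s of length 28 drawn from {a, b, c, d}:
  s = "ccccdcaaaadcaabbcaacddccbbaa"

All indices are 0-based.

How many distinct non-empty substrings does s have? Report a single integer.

sorted suffixes:
  #0 SA[0]=27  'a'
  #1 SA[1]=26  'aa'
  #2 SA[2]=6  'aaaadcaabbcaacddccbbaa'
  #3 SA[3]=7  'aaadcaabbcaacddccbbaa'
  #4 SA[4]=12  'aabbcaacddccbbaa'
  #5 SA[5]=17  'aacddccbbaa'
  #6 SA[6]=8  'aadcaabbcaacddccbbaa'
  #7 SA[7]=13  'abbcaacddccbbaa'
  #8 SA[8]=18  'acddccbbaa'
  #9 SA[9]=9  'adcaabbcaacddccbbaa'
  #10 SA[10]=25  'baa'
  #11 SA[11]=24  'bbaa'
  #12 SA[12]=14  'bbcaacddccbbaa'
  #13 SA[13]=15  'bcaacddccbbaa'
  #14 SA[14]=5  'caaaadcaabbcaacddccbbaa'
  #15 SA[15]=11  'caabbcaacddccbbaa'
  #16 SA[16]=16  'caacddccbbaa'
  #17 SA[17]=23  'cbbaa'
  #18 SA[18]=22  'ccbbaa'
  #19 SA[19]=0  'ccccdcaaaadcaabbcaacddccbbaa'
  #20 SA[20]=1  'cccdcaaaadcaabbcaacddccbbaa'
  #21 SA[21]=2  'ccdcaaaadcaabbcaacddccbbaa'
  #22 SA[22]=3  'cdcaaaadcaabbcaacddccbbaa'
  #23 SA[23]=19  'cddccbbaa'
  #24 SA[24]=4  'dcaaaadcaabbcaacddccbbaa'
  #25 SA[25]=10  'dcaabbcaacddccbbaa'
  #26 SA[26]=21  'dccbbaa'
  #27 SA[27]=20  'ddccbbaa'

SA = [27, 26, 6, 7, 12, 17, 8, 13, 18, 9, 25, 24, 14, 15, 5, 11, 16, 23, 22, 0, 1, 2, 3, 19, 4, 10, 21, 20]
rank  pair      lcp
   1  s[27:],s[26:]  1  'a'
   2  s[26:],s[6:]  2  'aa'
   3  s[6:],s[7:]  3  'aaa'
   4  s[7:],s[12:]  2  'aa'
   5  s[12:],s[17:]  2  'aa'
   6  s[17:],s[8:]  2  'aa'
   7  s[8:],s[13:]  1  'a'
   8  s[13:],s[18:]  1  'a'
   9  s[18:],s[9:]  1  'a'
  10  s[9:],s[25:]  0  ''
  11  s[25:],s[24:]  1  'b'
  12  s[24:],s[14:]  2  'bb'
  13  s[14:],s[15:]  1  'b'
  14  s[15:],s[5:]  0  ''
  15  s[5:],s[11:]  3  'caa'
  16  s[11:],s[16:]  3  'caa'
  17  s[16:],s[23:]  1  'c'
  18  s[23:],s[22:]  1  'c'
  19  s[22:],s[0:]  2  'cc'
  20  s[0:],s[1:]  3  'ccc'
  21  s[1:],s[2:]  2  'cc'
  22  s[2:],s[3:]  1  'c'
  23  s[3:],s[19:]  2  'cd'
  24  s[19:],s[4:]  0  ''
  25  s[4:],s[10:]  4  'dcaa'
  26  s[10:],s[21:]  2  'dc'
  27  s[21:],s[20:]  1  'd'

n(n+1)/2 = 28·29/2 = 406
Σ LCP = 0 + 1 + 2 + 3 + 2 + 2 + 2 + 1 + 1 + 1 + 0 + 1 + 2 + 1 + 0 + 3 + 3 + 1 + 1 + 2 + 3 + 2 + 1 + 2 + 0 + 4 + 2 + 1 = 44
distinct = 406 − 44 = 362

362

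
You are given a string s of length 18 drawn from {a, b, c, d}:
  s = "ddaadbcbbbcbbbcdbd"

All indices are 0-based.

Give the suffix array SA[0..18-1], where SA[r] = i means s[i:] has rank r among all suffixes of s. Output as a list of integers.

[2, 3, 7, 11, 8, 12, 5, 9, 13, 16, 6, 10, 14, 17, 1, 4, 15, 0]

sorted suffixes:
  #0 SA[0]=2  'aadbcbbbcbbbcdbd'
  #1 SA[1]=3  'adbcbbbcbbbcdbd'
  #2 SA[2]=7  'bbbcbbbcdbd'
  #3 SA[3]=11  'bbbcdbd'
  #4 SA[4]=8  'bbcbbbcdbd'
  #5 SA[5]=12  'bbcdbd'
  #6 SA[6]=5  'bcbbbcbbbcdbd'
  #7 SA[7]=9  'bcbbbcdbd'
  #8 SA[8]=13  'bcdbd'
  #9 SA[9]=16  'bd'
  #10 SA[10]=6  'cbbbcbbbcdbd'
  #11 SA[11]=10  'cbbbcdbd'
  #12 SA[12]=14  'cdbd'
  #13 SA[13]=17  'd'
  #14 SA[14]=1  'daadbcbbbcbbbcdbd'
  #15 SA[15]=4  'dbcbbbcbbbcdbd'
  #16 SA[16]=15  'dbd'
  #17 SA[17]=0  'ddaadbcbbbcbbbcdbd'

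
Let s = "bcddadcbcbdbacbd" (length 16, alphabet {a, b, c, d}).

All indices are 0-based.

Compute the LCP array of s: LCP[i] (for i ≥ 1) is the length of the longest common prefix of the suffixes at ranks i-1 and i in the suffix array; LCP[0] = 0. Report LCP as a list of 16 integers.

[0, 1, 0, 1, 2, 1, 2, 0, 2, 3, 1, 0, 1, 1, 1, 1]

rank | idx | suffix
   0 |  12 | acbd
   1 |   4 | adcbcbdbacbd
   2 |  11 | bacbd
   3 |   7 | bcbdbacbd
   4 |   0 | bcddadcbcbdbacbd
   5 |  14 | bd
   6 |   9 | bdbacbd
   7 |   6 | cbcbdbacbd
   8 |  13 | cbd
   9 |   8 | cbdbacbd
  10 |   1 | cddadcbcbdbacbd
  11 |  15 | d
  12 |   3 | dadcbcbdbacbd
  13 |  10 | dbacbd
  14 |   5 | dcbcbdbacbd
  15 |   2 | ddadcbcbdbacbd

SA = [12, 4, 11, 7, 0, 14, 9, 6, 13, 8, 1, 15, 3, 10, 5, 2]
rank  pair      lcp
   1  s[12:],s[4:]  1  'a'
   2  s[4:],s[11:]  0  ''
   3  s[11:],s[7:]  1  'b'
   4  s[7:],s[0:]  2  'bc'
   5  s[0:],s[14:]  1  'b'
   6  s[14:],s[9:]  2  'bd'
   7  s[9:],s[6:]  0  ''
   8  s[6:],s[13:]  2  'cb'
   9  s[13:],s[8:]  3  'cbd'
  10  s[8:],s[1:]  1  'c'
  11  s[1:],s[15:]  0  ''
  12  s[15:],s[3:]  1  'd'
  13  s[3:],s[10:]  1  'd'
  14  s[10:],s[5:]  1  'd'
  15  s[5:],s[2:]  1  'd'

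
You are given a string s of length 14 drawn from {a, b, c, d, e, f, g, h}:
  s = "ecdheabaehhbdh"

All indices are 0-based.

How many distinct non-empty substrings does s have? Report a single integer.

96

sorted suffixes:
  #0 SA[0]=5  'abaehhbdh'
  #1 SA[1]=7  'aehhbdh'
  #2 SA[2]=6  'baehhbdh'
  #3 SA[3]=11  'bdh'
  #4 SA[4]=1  'cdheabaehhbdh'
  #5 SA[5]=12  'dh'
  #6 SA[6]=2  'dheabaehhbdh'
  #7 SA[7]=4  'eabaehhbdh'
  #8 SA[8]=0  'ecdheabaehhbdh'
  #9 SA[9]=8  'ehhbdh'
  #10 SA[10]=13  'h'
  #11 SA[11]=10  'hbdh'
  #12 SA[12]=3  'heabaehhbdh'
  #13 SA[13]=9  'hhbdh'

SA = [5, 7, 6, 11, 1, 12, 2, 4, 0, 8, 13, 10, 3, 9]
rank  pair      lcp
   1  s[5:],s[7:]  1  'a'
   2  s[7:],s[6:]  0  ''
   3  s[6:],s[11:]  1  'b'
   4  s[11:],s[1:]  0  ''
   5  s[1:],s[12:]  0  ''
   6  s[12:],s[2:]  2  'dh'
   7  s[2:],s[4:]  0  ''
   8  s[4:],s[0:]  1  'e'
   9  s[0:],s[8:]  1  'e'
  10  s[8:],s[13:]  0  ''
  11  s[13:],s[10:]  1  'h'
  12  s[10:],s[3:]  1  'h'
  13  s[3:],s[9:]  1  'h'

n(n+1)/2 = 14·15/2 = 105
Σ LCP = 0 + 1 + 0 + 1 + 0 + 0 + 2 + 0 + 1 + 1 + 0 + 1 + 1 + 1 = 9
distinct = 105 − 9 = 96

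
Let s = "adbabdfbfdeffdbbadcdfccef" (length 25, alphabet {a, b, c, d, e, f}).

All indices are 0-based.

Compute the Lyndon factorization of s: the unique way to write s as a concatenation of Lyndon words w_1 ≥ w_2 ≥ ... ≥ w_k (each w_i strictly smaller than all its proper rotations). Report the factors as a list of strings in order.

["adb", "abdfbfdeffdbbadcdfccef"]

emit factor 1: 'adb' (i=0, period=3)
emit factor 2: 'abdfbfdeffdbbadcdfccef' (i=3, period=22)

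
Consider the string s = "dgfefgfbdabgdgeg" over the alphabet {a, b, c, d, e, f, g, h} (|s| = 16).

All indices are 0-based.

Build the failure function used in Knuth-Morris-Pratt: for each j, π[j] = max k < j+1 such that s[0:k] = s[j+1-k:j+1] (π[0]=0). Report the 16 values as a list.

π[0] = 0
j=1 s[j]='g': π[1]=0 (border '')
j=2 s[j]='f': π[2]=0 (border '')
j=3 s[j]='e': π[3]=0 (border '')
j=4 s[j]='f': π[4]=0 (border '')
j=5 s[j]='g': π[5]=0 (border '')
j=6 s[j]='f': π[6]=0 (border '')
j=7 s[j]='b': π[7]=0 (border '')
j=8 s[j]='d': π[8]=1 (border 'd')
j=9 s[j]='a': k: 1→0; π[9]=0 (border '')
j=10 s[j]='b': π[10]=0 (border '')
j=11 s[j]='g': π[11]=0 (border '')
j=12 s[j]='d': π[12]=1 (border 'd')
j=13 s[j]='g': π[13]=2 (border 'dg')
j=14 s[j]='e': k: 2→0; π[14]=0 (border '')
j=15 s[j]='g': π[15]=0 (border '')

[0, 0, 0, 0, 0, 0, 0, 0, 1, 0, 0, 0, 1, 2, 0, 0]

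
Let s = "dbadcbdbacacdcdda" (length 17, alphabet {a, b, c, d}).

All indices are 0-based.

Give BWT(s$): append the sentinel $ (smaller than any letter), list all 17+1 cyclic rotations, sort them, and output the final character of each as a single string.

adbcbddcadaddb$acc

rank  rotation            last
    0  $dbadcbdbacacdcdda  a
    1  a$dbadcbdbacacdcdd  d
    2  acacdcdda$dbadcbdb  b
    3  acdcdda$dbadcbdbac  c
    4  adcbdbacacdcdda$db  b
    5  bacacdcdda$dbadcbd  d
    6  badcbdbacacdcdda$d  d
    7  bdbacacdcdda$dbadc  c
    8  cacdcdda$dbadcbdba  a
    9  cbdbacacdcdda$dbad  d
   10  cdcdda$dbadcbdbaca  a
   11  cdda$dbadcbdbacacd  d
   12  da$dbadcbdbacacdcd  d
   13  dbacacdcdda$dbadcb  b
   14  dbadcbdbacacdcdda$  $
   15  dcbdbacacdcdda$dba  a
   16  dcdda$dbadcbdbacac  c
   17  dda$dbadcbdbacacdc  c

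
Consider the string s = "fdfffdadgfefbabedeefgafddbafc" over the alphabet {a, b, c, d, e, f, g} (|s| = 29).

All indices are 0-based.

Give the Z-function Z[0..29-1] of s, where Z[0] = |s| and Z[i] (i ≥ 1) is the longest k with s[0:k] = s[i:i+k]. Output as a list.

Z[0]=29
i=1: i≥r, start 0; Z[1]=0
i=2: i≥r, start 0; Z[2]=1 scan→box=[2,3)
i=3: i≥r, start 0; Z[3]=1 scan→box=[3,4)
i=4: i≥r, start 0; Z[4]=2 scan→box=[4,6)
i=5: min(r-i=1, Z[1]=0)=0; Z[5]=0
i=6: i≥r, start 0; Z[6]=0
i=7: i≥r, start 0; Z[7]=0
i=8: i≥r, start 0; Z[8]=0
i=9: i≥r, start 0; Z[9]=1 scan→box=[9,10)
i=10: i≥r, start 0; Z[10]=0
i=11: i≥r, start 0; Z[11]=1 scan→box=[11,12)
i=12: i≥r, start 0; Z[12]=0
i=13: i≥r, start 0; Z[13]=0
i=14: i≥r, start 0; Z[14]=0
i=15: i≥r, start 0; Z[15]=0
i=16: i≥r, start 0; Z[16]=0
i=17: i≥r, start 0; Z[17]=0
i=18: i≥r, start 0; Z[18]=0
i=19: i≥r, start 0; Z[19]=1 scan→box=[19,20)
i=20: i≥r, start 0; Z[20]=0
i=21: i≥r, start 0; Z[21]=0
i=22: i≥r, start 0; Z[22]=2 scan→box=[22,24)
i=23: min(r-i=1, Z[1]=0)=0; Z[23]=0
i=24: i≥r, start 0; Z[24]=0
i=25: i≥r, start 0; Z[25]=0
i=26: i≥r, start 0; Z[26]=0
i=27: i≥r, start 0; Z[27]=1 scan→box=[27,28)
i=28: i≥r, start 0; Z[28]=0

[29, 0, 1, 1, 2, 0, 0, 0, 0, 1, 0, 1, 0, 0, 0, 0, 0, 0, 0, 1, 0, 0, 2, 0, 0, 0, 0, 1, 0]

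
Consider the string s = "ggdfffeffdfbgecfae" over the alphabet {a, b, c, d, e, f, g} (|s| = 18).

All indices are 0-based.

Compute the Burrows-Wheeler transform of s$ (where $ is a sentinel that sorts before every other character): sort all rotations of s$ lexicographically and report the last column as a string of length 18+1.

rank  rotation             last
    0  $ggdfffeffdfbgecfae  e
    1  ae$ggdfffeffdfbgecf  f
    2  bgecfae$ggdfffeffdf  f
    3  cfae$ggdfffeffdfbge  e
    4  dfbgecfae$ggdfffeff  f
    5  dfffeffdfbgecfae$gg  g
    6  e$ggdfffeffdfbgecfa  a
    7  ecfae$ggdfffeffdfbg  g
    8  effdfbgecfae$ggdfff  f
    9  fae$ggdfffeffdfbgec  c
   10  fbgecfae$ggdfffeffd  d
   11  fdfbgecfae$ggdfffef  f
   12  feffdfbgecfae$ggdff  f
   13  ffdfbgecfae$ggdfffe  e
   14  ffeffdfbgecfae$ggdf  f
   15  fffeffdfbgecfae$ggd  d
   16  gdfffeffdfbgecfae$g  g
   17  gecfae$ggdfffeffdfb  b
   18  ggdfffeffdfbgecfae$  $

effefgagfcdffefdgb$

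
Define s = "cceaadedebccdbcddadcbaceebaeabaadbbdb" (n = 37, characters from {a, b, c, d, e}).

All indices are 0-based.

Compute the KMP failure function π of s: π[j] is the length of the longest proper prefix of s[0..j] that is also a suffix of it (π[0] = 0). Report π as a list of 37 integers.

[0, 1, 0, 0, 0, 0, 0, 0, 0, 0, 1, 2, 0, 0, 1, 0, 0, 0, 0, 1, 0, 0, 1, 0, 0, 0, 0, 0, 0, 0, 0, 0, 0, 0, 0, 0, 0]

π[0] = 0
j=1 s[j]='c': π[1]=1 (border 'c')
j=2 s[j]='e': k: 1→0; π[2]=0 (border '')
j=3 s[j]='a': π[3]=0 (border '')
j=4 s[j]='a': π[4]=0 (border '')
j=5 s[j]='d': π[5]=0 (border '')
j=6 s[j]='e': π[6]=0 (border '')
j=7 s[j]='d': π[7]=0 (border '')
j=8 s[j]='e': π[8]=0 (border '')
j=9 s[j]='b': π[9]=0 (border '')
j=10 s[j]='c': π[10]=1 (border 'c')
j=11 s[j]='c': π[11]=2 (border 'cc')
j=12 s[j]='d': k: 2→1→0; π[12]=0 (border '')
j=13 s[j]='b': π[13]=0 (border '')
j=14 s[j]='c': π[14]=1 (border 'c')
j=15 s[j]='d': k: 1→0; π[15]=0 (border '')
j=16 s[j]='d': π[16]=0 (border '')
j=17 s[j]='a': π[17]=0 (border '')
j=18 s[j]='d': π[18]=0 (border '')
j=19 s[j]='c': π[19]=1 (border 'c')
j=20 s[j]='b': k: 1→0; π[20]=0 (border '')
j=21 s[j]='a': π[21]=0 (border '')
j=22 s[j]='c': π[22]=1 (border 'c')
j=23 s[j]='e': k: 1→0; π[23]=0 (border '')
j=24 s[j]='e': π[24]=0 (border '')
j=25 s[j]='b': π[25]=0 (border '')
j=26 s[j]='a': π[26]=0 (border '')
j=27 s[j]='e': π[27]=0 (border '')
j=28 s[j]='a': π[28]=0 (border '')
j=29 s[j]='b': π[29]=0 (border '')
j=30 s[j]='a': π[30]=0 (border '')
j=31 s[j]='a': π[31]=0 (border '')
j=32 s[j]='d': π[32]=0 (border '')
j=33 s[j]='b': π[33]=0 (border '')
j=34 s[j]='b': π[34]=0 (border '')
j=35 s[j]='d': π[35]=0 (border '')
j=36 s[j]='b': π[36]=0 (border '')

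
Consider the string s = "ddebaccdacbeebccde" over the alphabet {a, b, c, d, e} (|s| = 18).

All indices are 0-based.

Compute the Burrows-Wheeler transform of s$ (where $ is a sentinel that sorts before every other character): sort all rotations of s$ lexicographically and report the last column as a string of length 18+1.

edbeecaabccc$cdddeb

rank  rotation             last
    0  $ddebaccdacbeebccde  e
    1  acbeebccde$ddebaccd  d
    2  accdacbeebccde$ddeb  b
    3  baccdacbeebccde$dde  e
    4  bccde$ddebaccdacbee  e
    5  beebccde$ddebaccdac  c
    6  cbeebccde$ddebaccda  a
    7  ccdacbeebccde$ddeba  a
    8  ccde$ddebaccdacbeeb  b
    9  cdacbeebccde$ddebac  c
   10  cde$ddebaccdacbeebc  c
   11  dacbeebccde$ddebacc  c
   12  ddebaccdacbeebccde$  $
   13  de$ddebaccdacbeebcc  c
   14  debaccdacbeebccde$d  d
   15  e$ddebaccdacbeebccd  d
   16  ebaccdacbeebccde$dd  d
   17  ebccde$ddebaccdacbe  e
   18  eebccde$ddebaccdacb  b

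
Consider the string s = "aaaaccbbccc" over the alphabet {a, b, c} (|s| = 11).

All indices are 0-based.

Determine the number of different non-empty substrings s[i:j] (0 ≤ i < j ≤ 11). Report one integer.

53

sorted suffixes:
  #0 SA[0]=0  'aaaaccbbccc'
  #1 SA[1]=1  'aaaccbbccc'
  #2 SA[2]=2  'aaccbbccc'
  #3 SA[3]=3  'accbbccc'
  #4 SA[4]=6  'bbccc'
  #5 SA[5]=7  'bccc'
  #6 SA[6]=10  'c'
  #7 SA[7]=5  'cbbccc'
  #8 SA[8]=9  'cc'
  #9 SA[9]=4  'ccbbccc'
  #10 SA[10]=8  'ccc'

SA = [0, 1, 2, 3, 6, 7, 10, 5, 9, 4, 8]
[i] adj suffixes → lcp
  [1] 0/1 → 3 ('aaa')
  [2] 1/2 → 2 ('aa')
  [3] 2/3 → 1 ('a')
  [4] 3/6 → 0 ('')
  [5] 6/7 → 1 ('b')
  [6] 7/10 → 0 ('')
  [7] 10/5 → 1 ('c')
  [8] 5/9 → 1 ('c')
  [9] 9/4 → 2 ('cc')
  [10] 4/8 → 2 ('cc')

n(n+1)/2 = 11·12/2 = 66
Σ LCP = 0 + 3 + 2 + 1 + 0 + 1 + 0 + 1 + 1 + 2 + 2 = 13
distinct = 66 − 13 = 53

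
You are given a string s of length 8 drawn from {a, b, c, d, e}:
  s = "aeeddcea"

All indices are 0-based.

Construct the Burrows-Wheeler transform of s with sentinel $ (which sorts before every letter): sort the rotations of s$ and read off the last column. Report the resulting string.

ae$ddecea

rank  rotation   last
    0  $aeeddcea  a
    1  a$aeeddce  e
    2  aeeddcea$  $
    3  cea$aeedd  d
    4  dcea$aeed  d
    5  ddcea$aee  e
    6  ea$aeeddc  c
    7  eddcea$ae  e
    8  eeddcea$a  a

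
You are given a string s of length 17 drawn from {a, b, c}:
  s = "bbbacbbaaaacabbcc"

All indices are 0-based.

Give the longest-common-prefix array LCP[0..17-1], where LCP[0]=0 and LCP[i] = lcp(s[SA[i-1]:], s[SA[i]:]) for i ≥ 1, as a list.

rank→(start, suffix):
  0 → (7, 'aaaacabbcc')
  1 → (8, 'aaacabbcc')
  2 → (9, 'aacabbcc')
  3 → (12, 'abbcc')
  4 → (10, 'acabbcc')
  5 → (3, 'acbbaaaacabbcc')
  6 → (6, 'baaaacabbcc')
  7 → (2, 'bacbbaaaacabbcc')
  8 → (5, 'bbaaaacabbcc')
  9 → (1, 'bbacbbaaaacabbcc')
  10 → (0, 'bbbacbbaaaacabbcc')
  11 → (13, 'bbcc')
  12 → (14, 'bcc')
  13 → (16, 'c')
  14 → (11, 'cabbcc')
  15 → (4, 'cbbaaaacabbcc')
  16 → (15, 'cc')

SA = [7, 8, 9, 12, 10, 3, 6, 2, 5, 1, 0, 13, 14, 16, 11, 4, 15]
i: (SA[i-1],SA[i]) lcp shared
  1: (7,8) 3 'aaa'
  2: (8,9) 2 'aa'
  3: (9,12) 1 'a'
  4: (12,10) 1 'a'
  5: (10,3) 2 'ac'
  6: (3,6) 0 ''
  7: (6,2) 2 'ba'
  8: (2,5) 1 'b'
  9: (5,1) 3 'bba'
  10: (1,0) 2 'bb'
  11: (0,13) 2 'bb'
  12: (13,14) 1 'b'
  13: (14,16) 0 ''
  14: (16,11) 1 'c'
  15: (11,4) 1 'c'
  16: (4,15) 1 'c'

[0, 3, 2, 1, 1, 2, 0, 2, 1, 3, 2, 2, 1, 0, 1, 1, 1]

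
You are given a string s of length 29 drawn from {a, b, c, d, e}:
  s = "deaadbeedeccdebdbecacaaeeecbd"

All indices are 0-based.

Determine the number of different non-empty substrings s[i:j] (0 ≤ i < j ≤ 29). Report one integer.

399

rank | idx | suffix
   0 |   2 | aadbeedeccdebdbecacaaeeecbd
   1 |  21 | aaeeecbd
   2 |  19 | acaaeeecbd
   3 |   3 | adbeedeccdebdbecacaaeeecbd
   4 |  22 | aeeecbd
   5 |  27 | bd
   6 |  14 | bdbecacaaeeecbd
   7 |  16 | becacaaeeecbd
   8 |   5 | beedeccdebdbecacaaeeecbd
   9 |  20 | caaeeecbd
  10 |  18 | cacaaeeecbd
  11 |  26 | cbd
  12 |  10 | ccdebdbecacaaeeecbd
  13 |  11 | cdebdbecacaaeeecbd
  14 |  28 | d
  15 |  15 | dbecacaaeeecbd
  16 |   4 | dbeedeccdebdbecacaaeeecbd
  17 |   0 | deaadbeedeccdebdbecacaaeeecbd
  18 |  12 | debdbecacaaeeecbd
  19 |   8 | deccdebdbecacaaeeecbd
  20 |   1 | eaadbeedeccdebdbecacaaeeecbd
  21 |  13 | ebdbecacaaeeecbd
  22 |  17 | ecacaaeeecbd
  23 |  25 | ecbd
  24 |   9 | eccdebdbecacaaeeecbd
  25 |   7 | edeccdebdbecacaaeeecbd
  26 |  24 | eecbd
  27 |   6 | eedeccdebdbecacaaeeecbd
  28 |  23 | eeecbd

SA = [2, 21, 19, 3, 22, 27, 14, 16, 5, 20, 18, 26, 10, 11, 28, 15, 4, 0, 12, 8, 1, 13, 17, 25, 9, 7, 24, 6, 23]
[i] adj suffixes → lcp
  [1] 2/21 → 2 ('aa')
  [2] 21/19 → 1 ('a')
  [3] 19/3 → 1 ('a')
  [4] 3/22 → 1 ('a')
  [5] 22/27 → 0 ('')
  [6] 27/14 → 2 ('bd')
  [7] 14/16 → 1 ('b')
  [8] 16/5 → 2 ('be')
  [9] 5/20 → 0 ('')
  [10] 20/18 → 2 ('ca')
  [11] 18/26 → 1 ('c')
  [12] 26/10 → 1 ('c')
  [13] 10/11 → 1 ('c')
  [14] 11/28 → 0 ('')
  [15] 28/15 → 1 ('d')
  [16] 15/4 → 3 ('dbe')
  [17] 4/0 → 1 ('d')
  [18] 0/12 → 2 ('de')
  [19] 12/8 → 2 ('de')
  [20] 8/1 → 0 ('')
  [21] 1/13 → 1 ('e')
  [22] 13/17 → 1 ('e')
  [23] 17/25 → 2 ('ec')
  [24] 25/9 → 2 ('ec')
  [25] 9/7 → 1 ('e')
  [26] 7/24 → 1 ('e')
  [27] 24/6 → 2 ('ee')
  [28] 6/23 → 2 ('ee')

n(n+1)/2 = 29·30/2 = 435
Σ LCP = 0 + 2 + 1 + 1 + 1 + 0 + 2 + 1 + 2 + 0 + 2 + 1 + 1 + 1 + 0 + 1 + 3 + 1 + 2 + 2 + 0 + 1 + 1 + 2 + 2 + 1 + 1 + 2 + 2 = 36
distinct = 435 − 36 = 399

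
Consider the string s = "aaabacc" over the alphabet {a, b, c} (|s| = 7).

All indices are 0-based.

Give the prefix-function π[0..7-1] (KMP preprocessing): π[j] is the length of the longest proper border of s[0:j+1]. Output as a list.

[0, 1, 2, 0, 1, 0, 0]

π[0] = 0
j=1 s[j]='a': π[1]=1 (border 'a')
j=2 s[j]='a': π[2]=2 (border 'aa')
j=3 s[j]='b': k: 2→1→0; π[3]=0 (border '')
j=4 s[j]='a': π[4]=1 (border 'a')
j=5 s[j]='c': k: 1→0; π[5]=0 (border '')
j=6 s[j]='c': π[6]=0 (border '')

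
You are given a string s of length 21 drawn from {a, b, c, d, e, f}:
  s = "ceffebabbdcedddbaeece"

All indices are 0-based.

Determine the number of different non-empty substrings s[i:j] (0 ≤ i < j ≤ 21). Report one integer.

rank→(start, suffix):
  0 → (6, 'abbdcedddbaeece')
  1 → (16, 'aeece')
  2 → (5, 'babbdcedddbaeece')
  3 → (15, 'baeece')
  4 → (7, 'bbdcedddbaeece')
  5 → (8, 'bdcedddbaeece')
  6 → (19, 'ce')
  7 → (10, 'cedddbaeece')
  8 → (0, 'ceffebabbdcedddbaeece')
  9 → (14, 'dbaeece')
  10 → (9, 'dcedddbaeece')
  11 → (13, 'ddbaeece')
  12 → (12, 'dddbaeece')
  13 → (20, 'e')
  14 → (4, 'ebabbdcedddbaeece')
  15 → (18, 'ece')
  16 → (11, 'edddbaeece')
  17 → (17, 'eece')
  18 → (1, 'effebabbdcedddbaeece')
  19 → (3, 'febabbdcedddbaeece')
  20 → (2, 'ffebabbdcedddbaeece')

SA = [6, 16, 5, 15, 7, 8, 19, 10, 0, 14, 9, 13, 12, 20, 4, 18, 11, 17, 1, 3, 2]
i: (SA[i-1],SA[i]) lcp shared
  1: (6,16) 1 'a'
  2: (16,5) 0 ''
  3: (5,15) 2 'ba'
  4: (15,7) 1 'b'
  5: (7,8) 1 'b'
  6: (8,19) 0 ''
  7: (19,10) 2 'ce'
  8: (10,0) 2 'ce'
  9: (0,14) 0 ''
  10: (14,9) 1 'd'
  11: (9,13) 1 'd'
  12: (13,12) 2 'dd'
  13: (12,20) 0 ''
  14: (20,4) 1 'e'
  15: (4,18) 1 'e'
  16: (18,11) 1 'e'
  17: (11,17) 1 'e'
  18: (17,1) 1 'e'
  19: (1,3) 0 ''
  20: (3,2) 1 'f'

n(n+1)/2 = 21·22/2 = 231
Σ LCP = 0 + 1 + 0 + 2 + 1 + 1 + 0 + 2 + 2 + 0 + 1 + 1 + 2 + 0 + 1 + 1 + 1 + 1 + 1 + 0 + 1 = 19
distinct = 231 − 19 = 212

212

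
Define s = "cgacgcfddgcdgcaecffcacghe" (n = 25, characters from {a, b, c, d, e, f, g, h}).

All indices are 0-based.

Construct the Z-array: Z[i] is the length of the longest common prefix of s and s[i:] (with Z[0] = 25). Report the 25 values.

Z[0]=25
i=1: i≥r, start 0; Z[1]=0
i=2: i≥r, start 0; Z[2]=0
i=3: i≥r, start 0; Z[3]=2 extend→box=[3,5)
i=4: min(r-i=1, Z[1]=0)=0; Z[4]=0
i=5: i≥r, start 0; Z[5]=1 extend→box=[5,6)
i=6: i≥r, start 0; Z[6]=0
i=7: i≥r, start 0; Z[7]=0
i=8: i≥r, start 0; Z[8]=0
i=9: i≥r, start 0; Z[9]=0
i=10: i≥r, start 0; Z[10]=1 extend→box=[10,11)
i=11: i≥r, start 0; Z[11]=0
i=12: i≥r, start 0; Z[12]=0
i=13: i≥r, start 0; Z[13]=1 extend→box=[13,14)
i=14: i≥r, start 0; Z[14]=0
i=15: i≥r, start 0; Z[15]=0
i=16: i≥r, start 0; Z[16]=1 extend→box=[16,17)
i=17: i≥r, start 0; Z[17]=0
i=18: i≥r, start 0; Z[18]=0
i=19: i≥r, start 0; Z[19]=1 extend→box=[19,20)
i=20: i≥r, start 0; Z[20]=0
i=21: i≥r, start 0; Z[21]=2 extend→box=[21,23)
i=22: min(r-i=1, Z[1]=0)=0; Z[22]=0
i=23: i≥r, start 0; Z[23]=0
i=24: i≥r, start 0; Z[24]=0

[25, 0, 0, 2, 0, 1, 0, 0, 0, 0, 1, 0, 0, 1, 0, 0, 1, 0, 0, 1, 0, 2, 0, 0, 0]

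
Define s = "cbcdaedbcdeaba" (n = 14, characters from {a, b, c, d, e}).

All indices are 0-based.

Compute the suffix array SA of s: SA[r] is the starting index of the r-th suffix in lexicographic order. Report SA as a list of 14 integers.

rank→(start, suffix):
  0 → (13, 'a')
  1 → (11, 'aba')
  2 → (4, 'aedbcdeaba')
  3 → (12, 'ba')
  4 → (1, 'bcdaedbcdeaba')
  5 → (7, 'bcdeaba')
  6 → (0, 'cbcdaedbcdeaba')
  7 → (2, 'cdaedbcdeaba')
  8 → (8, 'cdeaba')
  9 → (3, 'daedbcdeaba')
  10 → (6, 'dbcdeaba')
  11 → (9, 'deaba')
  12 → (10, 'eaba')
  13 → (5, 'edbcdeaba')

[13, 11, 4, 12, 1, 7, 0, 2, 8, 3, 6, 9, 10, 5]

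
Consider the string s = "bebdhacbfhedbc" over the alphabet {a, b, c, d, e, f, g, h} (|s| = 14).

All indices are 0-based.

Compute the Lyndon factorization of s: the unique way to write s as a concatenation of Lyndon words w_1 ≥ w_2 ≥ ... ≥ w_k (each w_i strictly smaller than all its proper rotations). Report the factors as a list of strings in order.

["be", "bdh", "acbfhedbc"]

emit factor 1: 'be' (i=0, period=2)
emit factor 2: 'bdh' (i=2, period=3)
emit factor 3: 'acbfhedbc' (i=5, period=9)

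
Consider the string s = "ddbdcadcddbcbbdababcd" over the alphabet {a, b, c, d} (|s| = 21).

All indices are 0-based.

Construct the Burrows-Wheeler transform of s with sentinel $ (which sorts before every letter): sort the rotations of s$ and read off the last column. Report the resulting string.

ddbcacdabddbbdcbddbac$

rank  rotation                last
    0  $ddbdcadcddbcbbdababcd  d
    1  ababcd$ddbdcadcddbcbbd  d
    2  abcd$ddbdcadcddbcbbdab  b
    3  adcddbcbbdababcd$ddbdc  c
    4  babcd$ddbdcadcddbcbbda  a
    5  bbdababcd$ddbdcadcddbc  c
    6  bcbbdababcd$ddbdcadcdd  d
    7  bcd$ddbdcadcddbcbbdaba  a
    8  bdababcd$ddbdcadcddbcb  b
    9  bdcadcddbcbbdababcd$dd  d
   10  cadcddbcbbdababcd$ddbd  d
   11  cbbdababcd$ddbdcadcddb  b
   12  cd$ddbdcadcddbcbbdabab  b
   13  cddbcbbdababcd$ddbdcad  d
   14  d$ddbdcadcddbcbbdababc  c
   15  dababcd$ddbdcadcddbcbb  b
   16  dbcbbdababcd$ddbdcadcd  d
   17  dbdcadcddbcbbdababcd$d  d
   18  dcadcddbcbbdababcd$ddb  b
   19  dcddbcbbdababcd$ddbdca  a
   20  ddbcbbdababcd$ddbdcadc  c
   21  ddbdcadcddbcbbdababcd$  $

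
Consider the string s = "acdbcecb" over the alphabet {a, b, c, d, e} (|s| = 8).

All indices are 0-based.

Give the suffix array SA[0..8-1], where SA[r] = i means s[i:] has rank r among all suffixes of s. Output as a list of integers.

sorted suffixes:
  #0 SA[0]=0  'acdbcecb'
  #1 SA[1]=7  'b'
  #2 SA[2]=3  'bcecb'
  #3 SA[3]=6  'cb'
  #4 SA[4]=1  'cdbcecb'
  #5 SA[5]=4  'cecb'
  #6 SA[6]=2  'dbcecb'
  #7 SA[7]=5  'ecb'

[0, 7, 3, 6, 1, 4, 2, 5]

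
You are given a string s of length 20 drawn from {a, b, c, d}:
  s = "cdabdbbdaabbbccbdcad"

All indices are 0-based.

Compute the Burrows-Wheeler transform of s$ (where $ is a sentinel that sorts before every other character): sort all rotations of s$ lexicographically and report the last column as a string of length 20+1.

ddadcabdbbacdcb$abcbb

rank  rotation               last
    0  $cdabdbbdaabbbccbdcad  d
    1  aabbbccbdcad$cdabdbbd  d
    2  abbbccbdcad$cdabdbbda  a
    3  abdbbdaabbbccbdcad$cd  d
    4  ad$cdabdbbdaabbbccbdc  c
    5  bbbccbdcad$cdabdbbdaa  a
    6  bbccbdcad$cdabdbbdaab  b
    7  bbdaabbbccbdcad$cdabd  d
    8  bccbdcad$cdabdbbdaabb  b
    9  bdaabbbccbdcad$cdabdb  b
   10  bdbbdaabbbccbdcad$cda  a
   11  bdcad$cdabdbbdaabbbcc  c
   12  cad$cdabdbbdaabbbccbd  d
   13  cbdcad$cdabdbbdaabbbc  c
   14  ccbdcad$cdabdbbdaabbb  b
   15  cdabdbbdaabbbccbdcad$  $
   16  d$cdabdbbdaabbbccbdca  a
   17  daabbbccbdcad$cdabdbb  b
   18  dabdbbdaabbbccbdcad$c  c
   19  dbbdaabbbccbdcad$cdab  b
   20  dcad$cdabdbbdaabbbccb  b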